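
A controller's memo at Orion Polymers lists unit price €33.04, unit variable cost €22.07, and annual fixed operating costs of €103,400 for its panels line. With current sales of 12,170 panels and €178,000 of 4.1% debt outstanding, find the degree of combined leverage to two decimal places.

Contribution at this volume is 12,170 × €10.97 = €133,504.90.
Operating income = contribution − fixed costs = €133,504.90 − €103,400 = €30,104.90. Interest = €7,298.00, so EBIT − I = €22,806.90.
Degree of total leverage = total CM / (EBIT − interest) = €133,504.90 / €22,806.90 = 5.8537.

5.85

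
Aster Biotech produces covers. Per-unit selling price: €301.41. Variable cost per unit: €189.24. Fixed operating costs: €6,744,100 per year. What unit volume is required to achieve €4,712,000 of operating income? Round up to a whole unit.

Each unit contributes €301.41 − €189.24 = €112.17.
Required volume = (fixed costs + target profit) ÷ CM = (€6,744,100 + €4,712,000) ÷ €112.17 = 102,131.59, so 102,132 covers.

102,132 covers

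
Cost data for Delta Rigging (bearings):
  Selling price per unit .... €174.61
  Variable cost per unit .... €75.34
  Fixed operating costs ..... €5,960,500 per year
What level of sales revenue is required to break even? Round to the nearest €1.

€10,484,163

Contribution margin per unit = €174.61 − €75.34 = €99.27, a CM ratio of €99.27 ÷ €174.61 = 0.5685.
Break-even sales = FC ÷ CM ratio = €5,960,500 × €174.61 / €99.27 = €10,484,163.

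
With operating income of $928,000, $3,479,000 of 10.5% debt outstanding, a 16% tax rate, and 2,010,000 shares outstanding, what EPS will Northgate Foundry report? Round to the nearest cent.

$0.24

Interest = $365,295.00, so EBT = $928,000 − $365,295.00 = $562,705.00.
After tax at 16%: net income = $562,705.00 × 0.84 = $472,672.20.
Per share: $472,672.20 / 2,010,000 shares = $0.24.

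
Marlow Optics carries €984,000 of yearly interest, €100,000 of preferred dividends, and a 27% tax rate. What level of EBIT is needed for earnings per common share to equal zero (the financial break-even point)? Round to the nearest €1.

Grossing the preferred dividend up to pre-tax terms: €100,000 / (1 − 0.27) = €136,986.30.
EPS = 0 when EBIT covers interest plus the pre-tax preferred burden: €984,000 + €136,986.30 = €1,120,986.30.

€1,120,986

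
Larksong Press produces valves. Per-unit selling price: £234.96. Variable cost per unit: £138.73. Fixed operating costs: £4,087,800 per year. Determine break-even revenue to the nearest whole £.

Contribution margin per unit = £234.96 − £138.73 = £96.23, a CM ratio of £96.23 ÷ £234.96 = 0.4096.
Break-even sales = FC ÷ CM ratio = £4,087,800 × £234.96 / £96.23 = £9,980,978.

£9,980,978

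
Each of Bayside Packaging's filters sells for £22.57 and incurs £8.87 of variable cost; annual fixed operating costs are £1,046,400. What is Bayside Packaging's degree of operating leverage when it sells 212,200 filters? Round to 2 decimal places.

Contribution at this volume is 212,200 × £13.70 = £2,907,140.00.
EBIT = £2,907,140.00 − £1,046,400 = £1,860,740.00.
DOL = contribution ÷ EBIT = £2,907,140.00 ÷ £1,860,740.00 = 1.5624.

1.56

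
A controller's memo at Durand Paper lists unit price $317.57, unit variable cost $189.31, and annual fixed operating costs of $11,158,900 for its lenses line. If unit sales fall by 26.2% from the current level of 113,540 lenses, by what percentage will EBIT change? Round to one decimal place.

-112.1%

At 113,540 units, contribution = 113,540 × $128.26 = $14,562,640.40.
Operating income = contribution − fixed costs = $14,562,640.40 − $11,158,900 = $3,403,740.40.
Degree of operating leverage = $14,562,640.40 / $3,403,740.40 = 4.2784.
%ΔEBIT = DOL × %ΔSales = 4.2784 × -26.2% = -112.1%.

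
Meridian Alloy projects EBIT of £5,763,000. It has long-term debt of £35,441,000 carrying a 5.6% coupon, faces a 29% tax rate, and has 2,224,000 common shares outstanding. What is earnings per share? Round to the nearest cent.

£1.21

Pre-tax income = £5,763,000 − £1,984,696.00 = £3,778,304.00.
After tax at 29%: net income = £3,778,304.00 × 0.71 = £2,682,595.84.
EPS = £2,682,595.84 ÷ 2,224,000 = £1.21.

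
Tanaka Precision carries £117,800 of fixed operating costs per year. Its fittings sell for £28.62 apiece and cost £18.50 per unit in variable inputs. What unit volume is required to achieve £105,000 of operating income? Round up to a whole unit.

22,016 fittings

Contribution margin per unit = £28.62 − £18.50 = £10.12.
Need Q such that Q × £10.12 − £117,800 = £105,000, i.e. Q = £222,800 / £10.12 = 22,015.81 → 22,016.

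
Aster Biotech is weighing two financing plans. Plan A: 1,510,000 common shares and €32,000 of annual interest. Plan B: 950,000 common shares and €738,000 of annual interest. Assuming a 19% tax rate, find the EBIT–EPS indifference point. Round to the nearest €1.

€1,935,679

Set EPS_A = EPS_B: (EBIT − €32,000)(1 − 0.19) ÷ 1,510,000 = (EBIT − €738,000)(1 − 0.19) ÷ 950,000.
The (1 − t) factor cancels: (EBIT − 32,000) × 950,000 = (EBIT − 738,000) × 1,510,000.
Solving, EBIT = (738,000·1,510,000 − 32,000·950,000) / (1,510,000 − 950,000) = 1,083,980,000,000 / 560,000 = 1,935,678.57.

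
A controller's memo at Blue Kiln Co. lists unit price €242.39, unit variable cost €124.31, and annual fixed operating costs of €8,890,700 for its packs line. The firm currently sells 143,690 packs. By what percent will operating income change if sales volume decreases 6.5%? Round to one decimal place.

-13.7%

Contribution at this volume is 143,690 × €118.08 = €16,966,915.20.
EBIT = €16,966,915.20 − €8,890,700 = €8,076,215.20.
So DOL = total CM / EBIT = €16,966,915.20 / €8,076,215.20 = 2.1008.
%ΔEBIT = DOL × %ΔSales = 2.1008 × -6.5% = -13.7%.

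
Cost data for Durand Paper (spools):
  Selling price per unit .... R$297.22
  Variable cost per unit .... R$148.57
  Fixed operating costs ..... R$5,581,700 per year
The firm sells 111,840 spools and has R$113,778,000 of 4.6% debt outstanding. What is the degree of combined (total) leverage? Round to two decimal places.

Contribution at this volume is 111,840 × R$148.65 = R$16,625,016.00.
Subtracting fixed costs: EBIT = R$16,625,016.00 − R$5,581,700 = R$11,043,316.00. Interest = R$5,233,788.00.
DOL = R$16,625,016.00 ÷ R$11,043,316.00 = 1.5054; DFL = R$11,043,316.00 ÷ R$5,809,528.00 = 1.9009.
Combined leverage = 1.5054 × 1.9009 = 2.8616.

2.86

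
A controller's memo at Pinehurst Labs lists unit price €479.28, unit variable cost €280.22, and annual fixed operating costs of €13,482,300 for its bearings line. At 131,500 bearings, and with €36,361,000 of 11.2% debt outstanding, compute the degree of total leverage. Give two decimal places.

3.04

Contribution at this volume is 131,500 × €199.06 = €26,176,390.00.
EBIT = €26,176,390.00 − €13,482,300 = €12,694,090.00. Interest = €4,072,432.00.
DOL = €26,176,390.00 ÷ €12,694,090.00 = 2.0621; DFL = €12,694,090.00 ÷ €8,621,658.00 = 1.4723.
Combined leverage = 2.0621 × 1.4723 = 3.0360.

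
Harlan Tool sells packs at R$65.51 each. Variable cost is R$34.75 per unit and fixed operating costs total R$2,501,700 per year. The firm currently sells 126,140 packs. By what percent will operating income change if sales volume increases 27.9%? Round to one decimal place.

At 126,140 units, contribution = 126,140 × R$30.76 = R$3,880,066.40.
EBIT = R$3,880,066.40 − R$2,501,700 = R$1,378,366.40.
DOL = contribution ÷ EBIT = R$3,880,066.40 ÷ R$1,378,366.40 = 2.8150.
%ΔEBIT = DOL × %ΔSales = 2.8150 × +27.9% = +78.5%.

+78.5%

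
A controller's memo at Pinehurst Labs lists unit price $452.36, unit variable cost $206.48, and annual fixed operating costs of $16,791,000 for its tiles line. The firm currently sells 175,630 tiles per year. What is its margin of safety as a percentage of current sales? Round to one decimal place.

Each unit contributes $452.36 − $206.48 = $245.88. Break-even units = $16,791,000 ÷ $245.88 = 68,289.41; break-even revenue = 68,289.41 × $452.36 = $30,891,397.27.
Current sales = 175,630 × $452.36 = $79,447,986.80.
Margin of safety = ($79,447,986.80 − $30,891,397.27) ÷ $79,447,986.80 = 61.1%.

61.1%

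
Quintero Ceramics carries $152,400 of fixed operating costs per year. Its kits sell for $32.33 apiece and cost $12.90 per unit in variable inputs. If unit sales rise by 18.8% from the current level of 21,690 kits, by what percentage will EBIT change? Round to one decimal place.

+29.4%

Contribution at this volume is 21,690 × $19.43 = $421,436.70.
Subtracting fixed costs: EBIT = $421,436.70 − $152,400 = $269,036.70.
So DOL = total CM / EBIT = $421,436.70 / $269,036.70 = 1.5665.
So EBIT moves 1.5665 × (+18.8%) = +29.4%.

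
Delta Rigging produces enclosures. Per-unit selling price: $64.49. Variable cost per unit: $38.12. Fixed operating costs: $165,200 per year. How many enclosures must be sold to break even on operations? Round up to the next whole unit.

6,265 enclosures

Unit CM = price − variable cost = $64.49 − $38.12 = $26.37.
Units to break even: $165,200 ÷ $26.37 = 6,264.69, rounded up to 6,265.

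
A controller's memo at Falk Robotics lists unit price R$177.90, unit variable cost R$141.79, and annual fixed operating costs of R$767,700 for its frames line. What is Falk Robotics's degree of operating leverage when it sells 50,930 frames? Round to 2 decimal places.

At 50,930 units, contribution = 50,930 × R$36.11 = R$1,839,082.30.
EBIT = R$1,839,082.30 − R$767,700 = R$1,071,382.30.
So DOL = total CM / EBIT = R$1,839,082.30 / R$1,071,382.30 = 1.7166.

1.72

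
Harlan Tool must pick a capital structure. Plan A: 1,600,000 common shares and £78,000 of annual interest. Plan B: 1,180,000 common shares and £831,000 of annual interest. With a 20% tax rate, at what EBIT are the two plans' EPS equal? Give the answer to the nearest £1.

At indifference, (EBIT − 78,000)(1 − t)/1,600,000 = (EBIT − 831,000)(1 − t)/1,180,000.
The (1 − t) factor cancels: (EBIT − 78,000) × 1,180,000 = (EBIT − 831,000) × 1,600,000.
EBIT × (1,600,000 − 1,180,000) = 831,000 × 1,600,000 − 78,000 × 1,180,000 = 1,237,560,000,000, so EBIT = 1,237,560,000,000 ÷ 420,000 = 2,946,571.43.

£2,946,571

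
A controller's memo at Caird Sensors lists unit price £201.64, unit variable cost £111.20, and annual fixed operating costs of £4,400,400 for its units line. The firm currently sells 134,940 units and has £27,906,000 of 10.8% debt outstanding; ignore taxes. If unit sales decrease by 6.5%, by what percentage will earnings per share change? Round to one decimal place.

-16.6%

At 134,940 units, contribution = 134,940 × £90.44 = £12,203,973.60.
Operating income = contribution − fixed costs = £12,203,973.60 − £4,400,400 = £7,803,573.60.
Interest = £3,013,848.00, so EBIT − I = £4,789,725.60.
DCL = total CM / (EBIT − I) = £12,203,973.60 / £4,789,725.60 = 2.5479.
EPS therefore changes by 2.5479 × (-6.5%) = -16.6%.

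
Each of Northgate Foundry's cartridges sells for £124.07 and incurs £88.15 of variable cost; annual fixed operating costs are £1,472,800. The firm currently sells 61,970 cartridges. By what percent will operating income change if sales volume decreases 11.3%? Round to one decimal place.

At 61,970 units, contribution = 61,970 × £35.92 = £2,225,962.40.
Operating income = contribution − fixed costs = £2,225,962.40 − £1,472,800 = £753,162.40.
Degree of operating leverage = £2,225,962.40 / £753,162.40 = 2.9555.
Operating income changes by 2.9555 × -11.3% = -33.4%.

-33.4%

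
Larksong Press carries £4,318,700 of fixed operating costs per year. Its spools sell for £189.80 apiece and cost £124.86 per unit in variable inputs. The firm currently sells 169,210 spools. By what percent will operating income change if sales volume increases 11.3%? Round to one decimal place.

At 169,210 units, contribution = 169,210 × £64.94 = £10,988,497.40.
Operating income = contribution − fixed costs = £10,988,497.40 − £4,318,700 = £6,669,797.40.
So DOL = total CM / EBIT = £10,988,497.40 / £6,669,797.40 = 1.6475.
%ΔEBIT = DOL × %ΔSales = 1.6475 × +11.3% = +18.6%.

+18.6%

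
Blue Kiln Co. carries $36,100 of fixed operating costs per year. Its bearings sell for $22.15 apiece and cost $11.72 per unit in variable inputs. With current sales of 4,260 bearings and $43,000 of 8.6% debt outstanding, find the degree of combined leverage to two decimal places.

9.59

Contribution at this volume is 4,260 × $10.43 = $44,431.80.
Operating income = contribution − fixed costs = $44,431.80 − $36,100 = $8,331.80. Interest = $3,698.00.
DOL = $44,431.80 ÷ $8,331.80 = 5.3328; DFL = $8,331.80 ÷ $4,633.80 = 1.7980.
DCL = DOL × DFL = 5.3328 × 1.7980 = 9.5884.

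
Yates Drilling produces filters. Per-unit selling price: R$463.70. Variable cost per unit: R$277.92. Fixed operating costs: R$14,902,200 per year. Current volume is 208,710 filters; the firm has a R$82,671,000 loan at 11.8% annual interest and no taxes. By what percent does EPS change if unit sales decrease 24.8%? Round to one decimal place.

Contribution at this volume is 208,710 × R$185.78 = R$38,774,143.80.
Operating income = contribution − fixed costs = R$38,774,143.80 − R$14,902,200 = R$23,871,943.80.
After interest of R$9,755,178.00, pre-tax earnings = R$14,116,765.80.
Degree of combined leverage = contribution ÷ (EBIT − I) = R$38,774,143.80 ÷ R$14,116,765.80 = 2.7467.
EPS therefore changes by 2.7467 × (-24.8%) = -68.1%.

-68.1%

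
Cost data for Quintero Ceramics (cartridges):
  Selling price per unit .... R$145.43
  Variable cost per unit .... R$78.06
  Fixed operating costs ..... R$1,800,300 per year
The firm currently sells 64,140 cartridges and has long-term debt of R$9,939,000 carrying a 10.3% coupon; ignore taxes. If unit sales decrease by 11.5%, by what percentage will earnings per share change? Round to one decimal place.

-33.2%

At 64,140 units, contribution = 64,140 × R$67.37 = R$4,321,111.80.
Subtracting fixed costs: EBIT = R$4,321,111.80 − R$1,800,300 = R$2,520,811.80.
After interest of R$1,023,717.00, pre-tax earnings = R$1,497,094.80.
DCL = total CM / (EBIT − I) = R$4,321,111.80 / R$1,497,094.80 = 2.8863.
EPS therefore changes by 2.8863 × (-11.5%) = -33.2%.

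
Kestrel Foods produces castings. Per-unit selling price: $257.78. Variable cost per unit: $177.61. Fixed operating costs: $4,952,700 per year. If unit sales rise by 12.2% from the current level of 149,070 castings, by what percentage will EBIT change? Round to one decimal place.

+20.8%

At 149,070 units, contribution = 149,070 × $80.17 = $11,950,941.90.
Subtracting fixed costs: EBIT = $11,950,941.90 − $4,952,700 = $6,998,241.90.
DOL = contribution ÷ EBIT = $11,950,941.90 ÷ $6,998,241.90 = 1.7077.
Operating income changes by 1.7077 × +12.2% = +20.8%.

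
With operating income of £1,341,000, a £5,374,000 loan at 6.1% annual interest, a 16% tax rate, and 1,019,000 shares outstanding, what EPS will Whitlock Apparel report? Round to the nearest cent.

£0.84

Pre-tax income = £1,341,000 − £327,814.00 = £1,013,186.00.
Net income = £1,013,186.00 × (1 − 0.16) = £851,076.24.
EPS = £851,076.24 ÷ 1,019,000 = £0.84.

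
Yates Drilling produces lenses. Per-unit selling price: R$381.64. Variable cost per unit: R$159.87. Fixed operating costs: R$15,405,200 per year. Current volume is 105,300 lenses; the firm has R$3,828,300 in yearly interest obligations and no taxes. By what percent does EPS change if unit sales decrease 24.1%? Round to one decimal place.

Contribution at this volume is 105,300 × R$221.77 = R$23,352,381.00.
Subtracting fixed costs: EBIT = R$23,352,381.00 − R$15,405,200 = R$7,947,181.00.
After interest of R$3,828,300.00, pre-tax earnings = R$4,118,881.00.
Degree of combined leverage = contribution ÷ (EBIT − I) = R$23,352,381.00 ÷ R$4,118,881.00 = 5.6696.
EPS therefore changes by 5.6696 × (-24.1%) = -136.6%.

-136.6%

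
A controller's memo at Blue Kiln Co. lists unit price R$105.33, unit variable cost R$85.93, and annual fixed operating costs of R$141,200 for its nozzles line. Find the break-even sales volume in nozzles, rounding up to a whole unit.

7,279 nozzles

Each unit contributes R$105.33 − R$85.93 = R$19.40.
Break-even Q = R$141,200 / R$19.40 = 7,278.35 → 7,279 nozzles.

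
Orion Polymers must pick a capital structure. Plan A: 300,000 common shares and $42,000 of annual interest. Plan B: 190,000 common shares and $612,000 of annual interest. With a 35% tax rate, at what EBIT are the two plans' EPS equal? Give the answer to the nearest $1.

At indifference, (EBIT − 42,000)(1 − t)/300,000 = (EBIT − 612,000)(1 − t)/190,000.
Cancelling (1 − t) and cross-multiplying: 190,000·(EBIT − 42,000) = 300,000·(EBIT − 612,000).
Solving, EBIT = (612,000·300,000 − 42,000·190,000) / (300,000 − 190,000) = 175,620,000,000 / 110,000 = 1,596,545.45.

$1,596,545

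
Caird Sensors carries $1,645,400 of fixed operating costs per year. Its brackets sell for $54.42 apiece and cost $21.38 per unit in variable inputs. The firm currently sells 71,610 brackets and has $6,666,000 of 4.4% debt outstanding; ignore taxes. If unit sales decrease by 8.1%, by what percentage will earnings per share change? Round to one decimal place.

Contribution at this volume is 71,610 × $33.04 = $2,365,994.40.
Operating income = contribution − fixed costs = $2,365,994.40 − $1,645,400 = $720,594.40.
Interest = $293,304.00, so EBIT − I = $427,290.40.
DCL = total CM / (EBIT − I) = $2,365,994.40 / $427,290.40 = 5.5372.
EPS therefore changes by 5.5372 × (-8.1%) = -44.9%.

-44.9%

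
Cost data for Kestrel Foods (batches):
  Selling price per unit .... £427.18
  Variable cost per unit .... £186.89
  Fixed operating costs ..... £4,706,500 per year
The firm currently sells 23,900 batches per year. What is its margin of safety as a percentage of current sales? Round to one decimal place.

Unit CM = price − variable cost = £427.18 − £186.89 = £240.29. Break-even units = £4,706,500 ÷ £240.29 = 19,586.75; break-even revenue = 19,586.75 × £427.18 = £8,367,067.59.
Actual sales revenue = 23,900 × £427.18 = £10,209,602.00.
Margin of safety = (£10,209,602.00 − £8,367,067.59) ÷ £10,209,602.00 = 18.0%.

18.0%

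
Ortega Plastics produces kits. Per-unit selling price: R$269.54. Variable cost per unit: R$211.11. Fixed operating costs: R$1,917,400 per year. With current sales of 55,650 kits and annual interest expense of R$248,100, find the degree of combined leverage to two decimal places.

2.99

Total contribution margin = 55,650 × R$58.43 = R$3,251,629.50.
Subtracting fixed costs: EBIT = R$3,251,629.50 − R$1,917,400 = R$1,334,229.50. Interest = R$248,100.00.
DOL = R$3,251,629.50 ÷ R$1,334,229.50 = 2.4371; DFL = R$1,334,229.50 ÷ R$1,086,129.50 = 1.2284.
DCL = DOL × DFL = 2.4371 × 1.2284 = 2.9937.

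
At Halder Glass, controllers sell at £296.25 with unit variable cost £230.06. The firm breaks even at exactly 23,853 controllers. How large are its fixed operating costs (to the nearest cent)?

Unit CM = price − variable cost = £296.25 − £230.06 = £66.19.
Since BE = FC / CM, FC = 23,853 × £66.19 = £1,578,830.07.

£1,578,830.07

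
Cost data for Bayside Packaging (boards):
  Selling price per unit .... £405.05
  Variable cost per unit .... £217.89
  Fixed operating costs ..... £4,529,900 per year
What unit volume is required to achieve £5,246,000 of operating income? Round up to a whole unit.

52,233 boards

Unit CM = price − variable cost = £405.05 − £217.89 = £187.16.
Required volume = (fixed costs + target profit) ÷ CM = (£4,529,900 + £5,246,000) ÷ £187.16 = 52,232.85, so 52,233 boards.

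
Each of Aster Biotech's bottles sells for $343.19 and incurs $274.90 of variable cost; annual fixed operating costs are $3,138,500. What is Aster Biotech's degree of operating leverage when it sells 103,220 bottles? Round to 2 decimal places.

At 103,220 units, contribution = 103,220 × $68.29 = $7,048,893.80.
Subtracting fixed costs: EBIT = $7,048,893.80 − $3,138,500 = $3,910,393.80.
DOL = contribution ÷ EBIT = $7,048,893.80 ÷ $3,910,393.80 = 1.8026.

1.80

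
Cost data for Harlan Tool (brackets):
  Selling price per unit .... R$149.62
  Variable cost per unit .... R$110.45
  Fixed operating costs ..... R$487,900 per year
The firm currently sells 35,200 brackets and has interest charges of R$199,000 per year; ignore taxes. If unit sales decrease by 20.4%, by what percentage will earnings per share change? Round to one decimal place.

Contribution at this volume is 35,200 × R$39.17 = R$1,378,784.00.
EBIT = R$1,378,784.00 − R$487,900 = R$890,884.00.
After interest of R$199,000.00, pre-tax earnings = R$691,884.00.
Degree of combined leverage = contribution ÷ (EBIT − I) = R$1,378,784.00 ÷ R$691,884.00 = 1.9928.
%ΔEPS = DCL × %ΔSales = 1.9928 × -20.4% = -40.7%.

-40.7%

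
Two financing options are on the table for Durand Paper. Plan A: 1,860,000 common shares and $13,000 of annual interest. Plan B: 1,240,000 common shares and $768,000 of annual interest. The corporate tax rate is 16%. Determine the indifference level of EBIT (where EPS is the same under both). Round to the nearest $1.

$2,278,000

At indifference, (EBIT − 13,000)(1 − t)/1,860,000 = (EBIT − 768,000)(1 − t)/1,240,000.
Cancelling (1 − t) and cross-multiplying: 1,240,000·(EBIT − 13,000) = 1,860,000·(EBIT − 768,000).
EBIT × (1,860,000 − 1,240,000) = 768,000 × 1,860,000 − 13,000 × 1,240,000 = 1,412,360,000,000, so EBIT = 1,412,360,000,000 ÷ 620,000 = 2,278,000.00.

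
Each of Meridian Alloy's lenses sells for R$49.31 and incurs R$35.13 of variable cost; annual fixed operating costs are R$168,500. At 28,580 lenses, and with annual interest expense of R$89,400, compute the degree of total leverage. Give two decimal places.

2.75

Total contribution margin = 28,580 × R$14.18 = R$405,264.40.
Operating income = contribution − fixed costs = R$405,264.40 − R$168,500 = R$236,764.40. Interest = R$89,400.00, so EBIT − I = R$147,364.40.
Degree of total leverage = total CM / (EBIT − interest) = R$405,264.40 / R$147,364.40 = 2.7501.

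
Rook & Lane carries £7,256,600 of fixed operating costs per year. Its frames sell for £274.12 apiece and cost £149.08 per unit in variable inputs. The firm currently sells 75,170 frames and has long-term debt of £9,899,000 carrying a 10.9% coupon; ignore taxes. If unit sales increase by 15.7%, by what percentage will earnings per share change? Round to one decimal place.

Contribution at this volume is 75,170 × £125.04 = £9,399,256.80.
Operating income = contribution − fixed costs = £9,399,256.80 − £7,256,600 = £2,142,656.80.
After interest of £1,078,991.00, pre-tax earnings = £1,063,665.80.
Degree of combined leverage = contribution ÷ (EBIT − I) = £9,399,256.80 ÷ £1,063,665.80 = 8.8367.
%ΔEPS = DCL × %ΔSales = 8.8367 × +15.7% = +138.7%.

+138.7%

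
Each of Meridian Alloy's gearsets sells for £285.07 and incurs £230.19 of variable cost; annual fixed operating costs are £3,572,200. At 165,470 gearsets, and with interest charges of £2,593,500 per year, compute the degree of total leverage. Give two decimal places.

3.11

At 165,470 units, contribution = 165,470 × £54.88 = £9,080,993.60.
EBIT = £9,080,993.60 − £3,572,200 = £5,508,793.60. Interest = £2,593,500.00, so EBIT − I = £2,915,293.60.
DCL = contribution ÷ (EBIT − I) = £9,080,993.60 ÷ £2,915,293.60 = 3.1149.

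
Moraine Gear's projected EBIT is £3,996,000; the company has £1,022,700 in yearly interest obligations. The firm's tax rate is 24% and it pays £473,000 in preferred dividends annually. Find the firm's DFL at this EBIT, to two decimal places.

Annual interest charges come to £1,022,700.00.
Pre-tax preferred-dividend burden = £473,000 ÷ (1 − 0.24) = £622,368.42.
DFL = EBIT ÷ [EBIT − I − D_p/(1−t)] = £3,996,000 ÷ [£3,996,000 − £1,022,700.00 − £622,368.42] = £3,996,000 ÷ £2,350,931.58 = 1.6998.

1.70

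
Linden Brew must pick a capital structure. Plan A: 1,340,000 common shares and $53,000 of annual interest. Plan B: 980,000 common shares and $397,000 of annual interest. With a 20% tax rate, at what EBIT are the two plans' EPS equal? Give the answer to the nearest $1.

At indifference, (EBIT − 53,000)(1 − t)/1,340,000 = (EBIT − 397,000)(1 − t)/980,000.
Cancelling (1 − t) and cross-multiplying: 980,000·(EBIT − 53,000) = 1,340,000·(EBIT − 397,000).
Solving, EBIT = (397,000·1,340,000 − 53,000·980,000) / (1,340,000 − 980,000) = 480,040,000,000 / 360,000 = 1,333,444.44.

$1,333,444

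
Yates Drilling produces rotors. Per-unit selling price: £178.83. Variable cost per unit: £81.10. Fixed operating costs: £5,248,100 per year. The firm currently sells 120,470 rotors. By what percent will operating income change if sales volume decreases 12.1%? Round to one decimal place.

-21.8%

At 120,470 units, contribution = 120,470 × £97.73 = £11,773,533.10.
EBIT = £11,773,533.10 − £5,248,100 = £6,525,433.10.
So DOL = total CM / EBIT = £11,773,533.10 / £6,525,433.10 = 1.8043.
Operating income changes by 1.8043 × -12.1% = -21.8%.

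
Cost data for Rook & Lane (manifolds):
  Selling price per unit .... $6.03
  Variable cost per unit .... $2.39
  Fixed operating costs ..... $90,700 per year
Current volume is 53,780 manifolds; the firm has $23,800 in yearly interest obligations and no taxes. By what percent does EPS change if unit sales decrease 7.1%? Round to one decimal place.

-17.1%

Total contribution margin = 53,780 × $3.64 = $195,759.20.
EBIT = $195,759.20 − $90,700 = $105,059.20.
Interest = $23,800.00, so EBIT − I = $81,259.20.
DCL = total CM / (EBIT − I) = $195,759.20 / $81,259.20 = 2.4091.
EPS therefore changes by 2.4091 × (-7.1%) = -17.1%.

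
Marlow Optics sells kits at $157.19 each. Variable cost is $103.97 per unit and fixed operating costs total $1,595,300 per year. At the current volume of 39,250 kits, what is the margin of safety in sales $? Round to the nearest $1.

$1,457,847

Each unit contributes $157.19 − $103.97 = $53.22. Break-even units = $1,595,300 ÷ $53.22 = 29,975.57; break-even revenue = 29,975.57 × $157.19 = $4,711,860.33.
Current sales = 39,250 × $157.19 = $6,169,707.50.
Margin of safety = $6,169,707.50 − $4,711,860.33 = $1,457,847.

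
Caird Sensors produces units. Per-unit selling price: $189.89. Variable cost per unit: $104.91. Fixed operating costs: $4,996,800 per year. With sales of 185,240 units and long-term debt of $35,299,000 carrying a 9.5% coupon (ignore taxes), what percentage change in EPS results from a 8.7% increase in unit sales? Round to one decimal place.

+18.5%

Contribution at this volume is 185,240 × $84.98 = $15,741,695.20.
EBIT = $15,741,695.20 − $4,996,800 = $10,744,895.20.
Interest = $3,353,405.00, so EBIT − I = $7,391,490.20.
Degree of combined leverage = contribution ÷ (EBIT − I) = $15,741,695.20 ÷ $7,391,490.20 = 2.1297.
EPS therefore changes by 2.1297 × (+8.7%) = +18.5%.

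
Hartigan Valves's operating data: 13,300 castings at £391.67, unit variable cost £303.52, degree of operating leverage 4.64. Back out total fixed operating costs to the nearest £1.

£919,724

Contribution at this volume is 13,300 × £88.15 = £1,172,395.00.
DOL = contribution / EBIT, so EBIT = £1,172,395.00 / 4.64 = £252,671.34.
Fixed costs = CM − EBIT = £1,172,395.00 − £252,671.34 = £919,724.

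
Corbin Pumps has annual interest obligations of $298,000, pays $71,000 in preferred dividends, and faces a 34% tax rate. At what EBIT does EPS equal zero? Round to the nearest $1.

Grossing the preferred dividend up to pre-tax terms: $71,000 / (1 − 0.34) = $107,575.76.
Financial break-even EBIT = interest + D_p ÷ (1 − t) = $298,000 + $107,575.76 = $405,575.76.

$405,576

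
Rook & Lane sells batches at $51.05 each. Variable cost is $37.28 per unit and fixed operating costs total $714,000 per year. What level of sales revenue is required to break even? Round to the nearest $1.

CM per unit = $51.05 − $37.28 = $13.77; CM ratio = $13.77 / $51.05 = 0.2697.
Break-even revenue = fixed costs × price ÷ CM = $714,000 × $51.05 ÷ $13.77 = $2,647,037.

$2,647,037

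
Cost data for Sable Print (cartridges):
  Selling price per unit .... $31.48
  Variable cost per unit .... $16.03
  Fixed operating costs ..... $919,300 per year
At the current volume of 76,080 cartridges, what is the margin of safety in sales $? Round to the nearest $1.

Contribution margin per unit = $31.48 − $16.03 = $15.45. Break-even units = $919,300 ÷ $15.45 = 59,501.62; break-even revenue = 59,501.62 × $31.48 = $1,873,110.94.
Current sales = 76,080 × $31.48 = $2,394,998.40.
Margin of safety = $2,394,998.40 − $1,873,110.94 = $521,887.

$521,887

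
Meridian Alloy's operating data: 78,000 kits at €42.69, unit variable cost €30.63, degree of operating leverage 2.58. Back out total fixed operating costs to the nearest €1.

At 78,000 units, contribution = 78,000 × €12.06 = €940,680.00.
Since DOL = CM ÷ EBIT, EBIT = €940,680.00 ÷ 2.58 = €364,604.65.
And FC = contribution − EBIT = €940,680.00 − €364,604.65 = €576,075.

€576,075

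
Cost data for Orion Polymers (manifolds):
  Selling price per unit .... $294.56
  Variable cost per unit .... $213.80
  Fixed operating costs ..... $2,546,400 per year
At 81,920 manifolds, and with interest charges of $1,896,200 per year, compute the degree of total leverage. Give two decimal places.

3.04

At 81,920 units, contribution = 81,920 × $80.76 = $6,615,859.20.
Subtracting fixed costs: EBIT = $6,615,859.20 − $2,546,400 = $4,069,459.20. Interest = $1,896,200.00.
DOL = $6,615,859.20 ÷ $4,069,459.20 = 1.6257; DFL = $4,069,459.20 ÷ $2,173,259.20 = 1.8725.
Combined leverage = 1.6257 × 1.8725 = 3.0441.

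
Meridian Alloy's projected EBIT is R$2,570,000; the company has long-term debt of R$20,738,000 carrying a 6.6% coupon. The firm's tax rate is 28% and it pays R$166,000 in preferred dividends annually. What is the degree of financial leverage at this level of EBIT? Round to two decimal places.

Interest = R$1,368,708.00.
Pre-tax preferred-dividend burden = R$166,000 ÷ (1 − 0.28) = R$230,555.56.
DFL = EBIT ÷ [EBIT − I − D_p/(1−t)] = R$2,570,000 ÷ [R$2,570,000 − R$1,368,708.00 − R$230,555.56] = R$2,570,000 ÷ R$970,736.44 = 2.6475.

2.65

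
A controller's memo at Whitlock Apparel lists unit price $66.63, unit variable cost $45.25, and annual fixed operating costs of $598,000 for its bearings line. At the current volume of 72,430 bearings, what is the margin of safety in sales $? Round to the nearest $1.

Contribution margin per unit = $66.63 − $45.25 = $21.38. Break-even units = $598,000 ÷ $21.38 = 27,970.07; break-even revenue = 27,970.07 × $66.63 = $1,863,645.46.
Actual sales revenue = 72,430 × $66.63 = $4,826,010.90.
Margin of safety = $4,826,010.90 − $1,863,645.46 = $2,962,365.

$2,962,365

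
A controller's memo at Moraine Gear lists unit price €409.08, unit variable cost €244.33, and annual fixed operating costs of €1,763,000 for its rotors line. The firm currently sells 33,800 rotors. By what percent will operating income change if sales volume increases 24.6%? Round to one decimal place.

Total contribution margin = 33,800 × €164.75 = €5,568,550.00.
Subtracting fixed costs: EBIT = €5,568,550.00 − €1,763,000 = €3,805,550.00.
Degree of operating leverage = €5,568,550.00 / €3,805,550.00 = 1.4633.
So EBIT moves 1.4633 × (+24.6%) = +36.0%.

+36.0%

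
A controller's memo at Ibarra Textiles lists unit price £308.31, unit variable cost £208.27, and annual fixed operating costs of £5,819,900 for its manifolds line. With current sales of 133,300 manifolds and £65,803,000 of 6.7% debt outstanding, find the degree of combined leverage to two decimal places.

4.29

Total contribution margin = 133,300 × £100.04 = £13,335,332.00.
Operating income = contribution − fixed costs = £13,335,332.00 − £5,819,900 = £7,515,432.00. Interest = £4,408,801.00, so EBIT − I = £3,106,631.00.
Degree of total leverage = total CM / (EBIT − interest) = £13,335,332.00 / £3,106,631.00 = 4.2925.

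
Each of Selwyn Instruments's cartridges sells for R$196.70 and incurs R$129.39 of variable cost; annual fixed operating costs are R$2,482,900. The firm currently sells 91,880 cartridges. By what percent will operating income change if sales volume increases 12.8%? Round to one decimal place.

Total contribution margin = 91,880 × R$67.31 = R$6,184,442.80.
EBIT = R$6,184,442.80 − R$2,482,900 = R$3,701,542.80.
So DOL = total CM / EBIT = R$6,184,442.80 / R$3,701,542.80 = 1.6708.
%ΔEBIT = DOL × %ΔSales = 1.6708 × +12.8% = +21.4%.

+21.4%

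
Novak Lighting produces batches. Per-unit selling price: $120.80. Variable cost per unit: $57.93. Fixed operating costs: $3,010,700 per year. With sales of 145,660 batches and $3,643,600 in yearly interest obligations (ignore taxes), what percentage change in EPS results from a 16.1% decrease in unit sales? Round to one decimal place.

-58.9%

At 145,660 units, contribution = 145,660 × $62.87 = $9,157,644.20.
Subtracting fixed costs: EBIT = $9,157,644.20 − $3,010,700 = $6,146,944.20.
After interest of $3,643,600.00, pre-tax earnings = $2,503,344.20.
Degree of combined leverage = contribution ÷ (EBIT − I) = $9,157,644.20 ÷ $2,503,344.20 = 3.6582.
EPS therefore changes by 3.6582 × (-16.1%) = -58.9%.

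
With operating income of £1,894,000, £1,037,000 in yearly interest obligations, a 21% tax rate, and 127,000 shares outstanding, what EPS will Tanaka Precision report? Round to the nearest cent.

Pre-tax income = £1,894,000 − £1,037,000.00 = £857,000.00.
After tax at 21%: net income = £857,000.00 × 0.79 = £677,030.00.
EPS = £677,030.00 ÷ 127,000 = £5.33.

£5.33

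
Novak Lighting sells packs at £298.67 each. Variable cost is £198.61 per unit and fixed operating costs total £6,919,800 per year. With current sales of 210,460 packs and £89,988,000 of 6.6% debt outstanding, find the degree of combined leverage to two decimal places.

2.57

Total contribution margin = 210,460 × £100.06 = £21,058,627.60.
Operating income = contribution − fixed costs = £21,058,627.60 − £6,919,800 = £14,138,827.60. Interest = £5,939,208.00, so EBIT − I = £8,199,619.60.
Degree of total leverage = total CM / (EBIT − interest) = £21,058,627.60 / £8,199,619.60 = 2.5682.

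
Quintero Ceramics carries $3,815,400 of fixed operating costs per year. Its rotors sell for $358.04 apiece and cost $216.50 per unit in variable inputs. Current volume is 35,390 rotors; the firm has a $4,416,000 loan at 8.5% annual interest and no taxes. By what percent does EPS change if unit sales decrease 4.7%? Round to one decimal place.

-28.8%

Contribution at this volume is 35,390 × $141.54 = $5,009,100.60.
Subtracting fixed costs: EBIT = $5,009,100.60 − $3,815,400 = $1,193,700.60.
After interest of $375,360.00, pre-tax earnings = $818,340.60.
Degree of combined leverage = contribution ÷ (EBIT − I) = $5,009,100.60 ÷ $818,340.60 = 6.1210.
EPS therefore changes by 6.1210 × (-4.7%) = -28.8%.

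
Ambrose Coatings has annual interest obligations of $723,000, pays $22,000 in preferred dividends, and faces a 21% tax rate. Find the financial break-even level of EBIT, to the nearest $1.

Preferred dividends are paid after tax, so their pre-tax equivalent is $22,000 ÷ (1 − 0.21) = $27,848.10.
Financial break-even EBIT = interest + D_p ÷ (1 − t) = $723,000 + $27,848.10 = $750,848.10.

$750,848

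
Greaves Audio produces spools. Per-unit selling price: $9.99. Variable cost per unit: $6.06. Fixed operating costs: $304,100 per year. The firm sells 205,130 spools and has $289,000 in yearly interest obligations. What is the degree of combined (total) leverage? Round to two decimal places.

At 205,130 units, contribution = 205,130 × $3.93 = $806,160.90.
Subtracting fixed costs: EBIT = $806,160.90 − $304,100 = $502,060.90. Interest = $289,000.00, so EBIT − I = $213,060.90.
DCL = contribution ÷ (EBIT − I) = $806,160.90 ÷ $213,060.90 = 3.7837.

3.78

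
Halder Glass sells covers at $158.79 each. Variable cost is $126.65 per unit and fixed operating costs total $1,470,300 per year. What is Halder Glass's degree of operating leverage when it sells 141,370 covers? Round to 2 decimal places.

At 141,370 units, contribution = 141,370 × $32.14 = $4,543,631.80.
Subtracting fixed costs: EBIT = $4,543,631.80 − $1,470,300 = $3,073,331.80.
DOL = contribution ÷ EBIT = $4,543,631.80 ÷ $3,073,331.80 = 1.4784.

1.48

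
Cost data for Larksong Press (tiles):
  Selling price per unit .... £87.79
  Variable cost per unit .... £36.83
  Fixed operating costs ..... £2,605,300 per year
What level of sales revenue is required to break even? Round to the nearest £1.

CM per unit = £87.79 − £36.83 = £50.96; CM ratio = £50.96 / £87.79 = 0.5805.
Break-even revenue = fixed costs × price ÷ CM = £2,605,300 × £87.79 ÷ £50.96 = £4,488,212.

£4,488,212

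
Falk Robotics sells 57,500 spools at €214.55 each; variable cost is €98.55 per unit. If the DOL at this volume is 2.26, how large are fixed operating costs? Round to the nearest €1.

€3,718,673

At 57,500 units, contribution = 57,500 × €116.00 = €6,670,000.00.
Since DOL = CM ÷ EBIT, EBIT = €6,670,000.00 ÷ 2.26 = €2,951,327.43.
And FC = contribution − EBIT = €6,670,000.00 − €2,951,327.43 = €3,718,673.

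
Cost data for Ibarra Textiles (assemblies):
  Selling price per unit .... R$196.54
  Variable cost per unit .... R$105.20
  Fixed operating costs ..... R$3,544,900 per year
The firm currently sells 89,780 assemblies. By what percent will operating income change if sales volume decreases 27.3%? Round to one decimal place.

-48.1%

At 89,780 units, contribution = 89,780 × R$91.34 = R$8,200,505.20.
Operating income = contribution − fixed costs = R$8,200,505.20 − R$3,544,900 = R$4,655,605.20.
DOL = contribution ÷ EBIT = R$8,200,505.20 ÷ R$4,655,605.20 = 1.7614.
Operating income changes by 1.7614 × -27.3% = -48.1%.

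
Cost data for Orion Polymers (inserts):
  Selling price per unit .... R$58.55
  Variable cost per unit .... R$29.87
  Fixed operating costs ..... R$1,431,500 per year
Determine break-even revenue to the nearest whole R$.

CM per unit = R$58.55 − R$29.87 = R$28.68; CM ratio = R$28.68 / R$58.55 = 0.4898.
Break-even revenue = fixed costs × price ÷ CM = R$1,431,500 × R$58.55 ÷ R$28.68 = R$2,922,396.

R$2,922,396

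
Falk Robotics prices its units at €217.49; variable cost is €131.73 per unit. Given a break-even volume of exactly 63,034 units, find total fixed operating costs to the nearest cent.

€5,405,795.84

Contribution margin per unit = €217.49 − €131.73 = €85.76.
Since BE = FC / CM, FC = 63,034 × €85.76 = €5,405,795.84.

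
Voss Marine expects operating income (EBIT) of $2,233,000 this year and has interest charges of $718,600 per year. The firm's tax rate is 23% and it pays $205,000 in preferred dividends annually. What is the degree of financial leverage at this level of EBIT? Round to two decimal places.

Annual interest charges come to $718,600.00.
Preferred dividends grossed up pre-tax: $205,000 / (1 − 0.23) = $266,233.77.
DFL = EBIT ÷ [EBIT − I − D_p/(1−t)] = $2,233,000 ÷ [$2,233,000 − $718,600.00 − $266,233.77] = $2,233,000 ÷ $1,248,166.23 = 1.7890.

1.79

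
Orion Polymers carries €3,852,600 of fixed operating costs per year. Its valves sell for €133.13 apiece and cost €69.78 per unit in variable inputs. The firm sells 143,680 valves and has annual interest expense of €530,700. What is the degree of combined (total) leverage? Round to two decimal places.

1.93

Contribution at this volume is 143,680 × €63.35 = €9,102,128.00.
Subtracting fixed costs: EBIT = €9,102,128.00 − €3,852,600 = €5,249,528.00. Interest = €530,700.00.
DOL = €9,102,128.00 ÷ €5,249,528.00 = 1.7339; DFL = €5,249,528.00 ÷ €4,718,828.00 = 1.1125.
Combined leverage = 1.7339 × 1.1125 = 1.9290.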